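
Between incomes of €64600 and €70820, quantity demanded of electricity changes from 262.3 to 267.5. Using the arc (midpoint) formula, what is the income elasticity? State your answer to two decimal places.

ΔQ = 267.5 − 262.3 = 5.2; midpoint Q̄ = (262.3 + 267.5)/2 = 264.9.
ΔI = 70820 − 64600 = 6220; midpoint Ī = (64600 + 70820)/2 = 67710.
η = (ΔQ/Q̄) ÷ (ΔI/Ī) = (5.2/264.9) ÷ (6220/67710) = 0.21.

0.21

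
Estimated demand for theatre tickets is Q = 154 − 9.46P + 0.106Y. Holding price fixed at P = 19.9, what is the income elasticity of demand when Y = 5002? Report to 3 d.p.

At P = 19.9, Y = 5002: Q = 495.958.
Holding P constant, ∂Q/∂Y = 0.106.
η_Y = (∂Q/∂Y)·(Y/Q) = 0.106 × (5002/495.958) = 1.069.

1.069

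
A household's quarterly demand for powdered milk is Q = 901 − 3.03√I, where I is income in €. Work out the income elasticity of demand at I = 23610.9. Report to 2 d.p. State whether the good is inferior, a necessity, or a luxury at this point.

-0.53 (inferior good)

At I = 23610.9: Q = 435.415.
dQ/dI = -3.03/(2√I) = -0.00985953 at this income.
η = (dQ/dI)·(I/Q) = -0.00985953 × (23610.9/435.415) = -0.53.
Since η < 0, the good is an inferior good.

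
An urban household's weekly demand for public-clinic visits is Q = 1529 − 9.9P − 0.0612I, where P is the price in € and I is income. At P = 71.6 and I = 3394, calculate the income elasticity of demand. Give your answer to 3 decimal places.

-0.339

At P = 71.6, I = 3394: Q = 612.447.
Holding P constant, ∂Q/∂I = −0.0612.
η_I = (∂Q/∂I)·(I/Q) = -0.0612 × (3394/612.447) = -0.339.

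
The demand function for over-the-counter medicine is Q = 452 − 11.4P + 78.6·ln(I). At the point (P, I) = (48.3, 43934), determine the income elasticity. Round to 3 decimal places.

At P = 48.3, I = 43934: Q = 741.649.
Holding P constant, ∂Q/∂I = 78.6/I = 0.00178905.
η_I = (∂Q/∂I)·(I/Q) = 0.00178905 × (43934/741.649) = 0.106.

0.106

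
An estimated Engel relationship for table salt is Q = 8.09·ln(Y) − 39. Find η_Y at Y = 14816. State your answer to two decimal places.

At Y = 14816: Q = 38.692.
dQ/dY = 8.09/Y = 0.000546031 at this income.
η = (dQ/dY)·(Y/Q) = 0.000546031 × (14816/38.692) = 0.21.

0.21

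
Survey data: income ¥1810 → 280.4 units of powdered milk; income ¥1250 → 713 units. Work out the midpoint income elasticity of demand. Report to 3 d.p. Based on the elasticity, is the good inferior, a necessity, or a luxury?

ΔQ = 713 − 280.4 = 432.6; midpoint Q̄ = (280.4 + 713)/2 = 496.7.
ΔI = 1250 − 1810 = -560; midpoint Ī = (1810 + 1250)/2 = 1530.
η = (ΔQ/Q̄) ÷ (ΔI/Ī) = (432.6/496.7) ÷ (-560/1530) = -2.380.
η < 0 ⇒ inferior good.

-2.380 (inferior good)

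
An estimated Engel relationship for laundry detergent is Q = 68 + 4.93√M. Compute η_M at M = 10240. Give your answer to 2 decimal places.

At M = 10240: Q = 566.881.
dQ/dM = 4.93/(2√M) = 0.0243594 at this income.
η = (dQ/dM)·(M/Q) = 0.0243594 × (10240/566.881) = 0.44.

0.44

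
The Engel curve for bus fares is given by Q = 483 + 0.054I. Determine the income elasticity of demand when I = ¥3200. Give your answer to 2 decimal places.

0.26

At I = 3200: Q = 655.800.
dQ/dI = 0.054.
η = (dQ/dI)·(I/Q) = 0.054 × (3200/655.800) = 0.26.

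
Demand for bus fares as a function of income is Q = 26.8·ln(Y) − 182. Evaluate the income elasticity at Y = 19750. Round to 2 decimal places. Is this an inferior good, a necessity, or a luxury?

At Y = 19750: Q = 83.076.
dQ/dY = 26.8/Y = 0.00135696 at this income.
η = (dQ/dY)·(Y/Q) = 0.00135696 × (19750/83.076) = 0.32.
Since 0 < η < 1, the good is a necessity.

0.32 (necessity)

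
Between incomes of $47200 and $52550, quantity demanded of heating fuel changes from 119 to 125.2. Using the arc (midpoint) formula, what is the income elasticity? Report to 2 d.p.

0.47

ΔQ = 125.2 − 119 = 6.2; midpoint Q̄ = (119 + 125.2)/2 = 122.1.
ΔI = 52550 − 47200 = 5350; midpoint Ī = (47200 + 52550)/2 = 49875.
η = (ΔQ/Q̄) ÷ (ΔI/Ī) = (6.2/122.1) ÷ (5350/49875) = 0.47.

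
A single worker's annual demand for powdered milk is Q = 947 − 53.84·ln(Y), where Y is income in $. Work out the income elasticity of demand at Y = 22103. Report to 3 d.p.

At Y = 22103: Q = 408.413.
dQ/dY = -53.84/Y = -0.00243587 at this income.
η = (dQ/dY)·(Y/Q) = -0.00243587 × (22103/408.413) = -0.132.

-0.132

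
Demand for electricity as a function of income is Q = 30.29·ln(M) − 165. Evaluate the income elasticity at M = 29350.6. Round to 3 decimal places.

0.207

At M = 29350.6: Q = 146.595.
dQ/dM = 30.29/M = 0.00103201 at this income.
η = (dQ/dM)·(M/Q) = 0.00103201 × (29350.6/146.595) = 0.207.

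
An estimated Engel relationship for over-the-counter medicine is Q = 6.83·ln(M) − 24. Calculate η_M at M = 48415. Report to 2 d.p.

0.14

At M = 48415: Q = 49.679.
dQ/dM = 6.83/M = 0.000141072 at this income.
η = (dQ/dM)·(M/Q) = 0.000141072 × (48415/49.679) = 0.14.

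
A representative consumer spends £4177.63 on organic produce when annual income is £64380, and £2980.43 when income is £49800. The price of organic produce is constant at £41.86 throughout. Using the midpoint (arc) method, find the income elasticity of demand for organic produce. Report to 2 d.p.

1.31

With a constant price, Q₁ = 4177.63/41.86 = 99.800 and Q₂ = 2980.43/41.86 = 71.200 (equivalently, work directly with expenditure since P cancels).
Midpoint %ΔQ = (2980.43 − 4177.63)/3579.03 = -0.33450; midpoint %ΔI = (49800 − 64380)/57090 = -0.25539.
η = -0.33450 / -0.25539 = 1.31.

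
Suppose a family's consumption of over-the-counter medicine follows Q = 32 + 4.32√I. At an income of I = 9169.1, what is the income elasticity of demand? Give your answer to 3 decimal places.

At I = 9169.1: Q = 445.663.
dQ/dI = 4.32/(2√I) = 0.0225575 at this income.
η = (dQ/dI)·(I/Q) = 0.0225575 × (9169.1/445.663) = 0.464.

0.464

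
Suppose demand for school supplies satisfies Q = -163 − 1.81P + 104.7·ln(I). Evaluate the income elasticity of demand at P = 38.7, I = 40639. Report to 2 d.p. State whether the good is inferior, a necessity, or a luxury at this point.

0.12 (necessity)

At P = 38.7, I = 40639: Q = 878.080.
Holding P constant, ∂Q/∂I = 104.7/I = 0.00257634.
η_I = (∂Q/∂I)·(I/Q) = 0.00257634 × (40639/878.080) = 0.12.
Since 0 < η < 1, this is a necessity.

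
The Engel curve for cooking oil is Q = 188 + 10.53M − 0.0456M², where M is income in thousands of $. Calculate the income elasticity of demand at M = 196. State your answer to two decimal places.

-2.88

At M = 196: Q = 500.1104.
dQ/dM = 10.53 − 0.0912M = -7.34520.
η = (dQ/dM)·(M/Q) = -7.34520 × (196/500.1104) = -2.88.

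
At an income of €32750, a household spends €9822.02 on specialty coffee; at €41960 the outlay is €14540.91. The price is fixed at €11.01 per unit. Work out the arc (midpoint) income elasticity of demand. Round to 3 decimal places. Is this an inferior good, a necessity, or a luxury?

1.571 (luxury)

With a constant price, Q₁ = 9822.02/11.01 = 892.100 and Q₂ = 14540.91/11.01 = 1320.700 (equivalently, work directly with expenditure since P cancels).
Midpoint %ΔQ = (14540.91 − 9822.02)/12181.47 = 0.38738; midpoint %ΔI = (41960 − 32750)/37355 = 0.24655.
η = 0.38738 / 0.24655 = 1.571.
η > 1 ⇒ luxury.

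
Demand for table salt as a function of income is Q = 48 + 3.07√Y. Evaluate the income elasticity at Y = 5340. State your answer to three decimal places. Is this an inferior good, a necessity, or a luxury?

0.412 (necessity)

At Y = 5340: Q = 272.341.
dQ/dY = 3.07/(2√Y) = 0.0210057 at this income.
η = (dQ/dY)·(Y/Q) = 0.0210057 × (5340/272.341) = 0.412.
Since 0 < η < 1, the good is a necessity.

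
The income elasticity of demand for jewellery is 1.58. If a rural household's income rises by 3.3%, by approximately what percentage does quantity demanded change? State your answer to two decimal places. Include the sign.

%ΔQ ≈ η × %ΔI = 1.58 × 3.3% = 5.21%.

5.21%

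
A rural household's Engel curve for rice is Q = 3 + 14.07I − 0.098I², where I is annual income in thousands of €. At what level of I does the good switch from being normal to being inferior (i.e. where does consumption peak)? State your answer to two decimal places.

71.79

dQ/dI = 14.07 − 0.196I.
The good is inferior where dQ/dI < 0. Setting dQ/dI = 0 gives I = 14.07 / 0.196 = 71.79.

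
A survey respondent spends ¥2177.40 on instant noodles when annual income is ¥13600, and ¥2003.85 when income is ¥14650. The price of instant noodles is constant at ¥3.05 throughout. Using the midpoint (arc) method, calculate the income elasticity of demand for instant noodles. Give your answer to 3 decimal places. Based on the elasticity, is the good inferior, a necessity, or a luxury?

With a constant price, Q₁ = 2177.40/3.05 = 713.902 and Q₂ = 2003.85/3.05 = 657.000 (equivalently, work directly with expenditure since P cancels).
Midpoint %ΔQ = (2003.85 − 2177.40)/2090.63 = -0.08301; midpoint %ΔI = (14650 − 13600)/14125 = 0.07434.
η = -0.08301 / 0.07434 = -1.117.
η < 0 ⇒ inferior good.

-1.117 (inferior good)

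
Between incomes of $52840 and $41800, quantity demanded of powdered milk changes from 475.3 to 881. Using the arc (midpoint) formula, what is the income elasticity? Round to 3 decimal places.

-2.564

ΔQ = 881 − 475.3 = 405.7; midpoint Q̄ = (475.3 + 881)/2 = 678.15.
ΔI = 41800 − 52840 = -11040; midpoint Ī = (52840 + 41800)/2 = 47320.
η = (ΔQ/Q̄) ÷ (ΔI/Ī) = (405.7/678.15) ÷ (-11040/47320) = -2.564.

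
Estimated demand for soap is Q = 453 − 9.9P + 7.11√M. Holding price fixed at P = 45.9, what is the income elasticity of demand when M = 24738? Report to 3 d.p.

0.501

At P = 45.9, M = 24738: Q = 1116.873.
Holding P constant, ∂Q/∂M = 7.11/(2√M) = 0.0226025.
η_M = (∂Q/∂M)·(M/Q) = 0.0226025 × (24738/1116.873) = 0.501.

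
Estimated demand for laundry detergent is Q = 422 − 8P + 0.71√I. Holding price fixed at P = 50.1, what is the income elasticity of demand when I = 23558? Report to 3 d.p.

At P = 50.1, I = 23558: Q = 130.175.
Holding P constant, ∂Q/∂I = 0.71/(2√I) = 0.00231291.
η_I = (∂Q/∂I)·(I/Q) = 0.00231291 × (23558/130.175) = 0.419.

0.419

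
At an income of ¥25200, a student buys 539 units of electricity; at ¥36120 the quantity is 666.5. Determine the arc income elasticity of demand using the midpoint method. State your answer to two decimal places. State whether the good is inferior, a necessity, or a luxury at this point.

ΔQ = 666.5 − 539 = 127.5; midpoint Q̄ = (539 + 666.5)/2 = 602.75.
ΔI = 36120 − 25200 = 10920; midpoint Ī = (25200 + 36120)/2 = 30660.
η = (ΔQ/Q̄) ÷ (ΔI/Ī) = (127.5/602.75) ÷ (10920/30660) = 0.59.
0 < η < 1 ⇒ necessity.

0.59 (necessity)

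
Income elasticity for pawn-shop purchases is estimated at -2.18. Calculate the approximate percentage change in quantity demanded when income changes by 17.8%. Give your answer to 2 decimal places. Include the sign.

%ΔQ ≈ η × %ΔI = -2.18 × 17.8% = -38.80%.

-38.80%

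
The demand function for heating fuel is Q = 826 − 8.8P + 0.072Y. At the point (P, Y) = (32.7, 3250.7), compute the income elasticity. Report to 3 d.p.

At P = 32.7, Y = 3250.7: Q = 772.290.
Holding P constant, ∂Q/∂Y = 0.072.
η_Y = (∂Q/∂Y)·(Y/Q) = 0.072 × (3250.7/772.290) = 0.303.

0.303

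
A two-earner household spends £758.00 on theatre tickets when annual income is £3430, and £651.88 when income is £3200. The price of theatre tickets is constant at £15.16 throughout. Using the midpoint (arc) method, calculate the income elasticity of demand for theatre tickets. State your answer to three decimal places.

With a constant price, Q₁ = 758.00/15.16 = 50.000 and Q₂ = 651.88/15.16 = 43.000 (equivalently, work directly with expenditure since P cancels).
Midpoint %ΔQ = (651.88 − 758.00)/704.94 = -0.15054; midpoint %ΔI = (3200 − 3430)/3315 = -0.06938.
η = -0.15054 / -0.06938 = 2.170.

2.170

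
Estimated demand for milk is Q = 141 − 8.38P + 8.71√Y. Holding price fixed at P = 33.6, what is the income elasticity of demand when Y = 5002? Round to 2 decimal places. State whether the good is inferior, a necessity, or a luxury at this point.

0.65 (necessity)

At P = 33.6, Y = 5002: Q = 475.445.
Holding P constant, ∂Q/∂Y = 8.71/(2√Y) = 0.0615767.
η_Y = (∂Q/∂Y)·(Y/Q) = 0.0615767 × (5002/475.445) = 0.65.
Since 0 < η < 1, this is a necessity.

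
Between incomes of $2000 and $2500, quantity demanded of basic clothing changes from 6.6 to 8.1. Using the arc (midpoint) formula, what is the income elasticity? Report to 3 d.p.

ΔQ = 8.1 − 6.6 = 1.5; midpoint Q̄ = (6.6 + 8.1)/2 = 7.35.
ΔI = 2500 − 2000 = 500; midpoint Ī = (2000 + 2500)/2 = 2250.
η = (ΔQ/Q̄) ÷ (ΔI/Ī) = (1.5/7.35) ÷ (500/2250) = 0.918.

0.918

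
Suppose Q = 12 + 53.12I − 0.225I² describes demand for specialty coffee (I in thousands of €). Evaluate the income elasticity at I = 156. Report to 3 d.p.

-0.944

At I = 156: Q = 2823.1200.
dQ/dI = 53.12 − 0.45I = -17.08000.
η = (dQ/dI)·(I/Q) = -17.08000 × (156/2823.1200) = -0.944.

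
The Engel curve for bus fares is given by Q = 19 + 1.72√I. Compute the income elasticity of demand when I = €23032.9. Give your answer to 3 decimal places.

At I = 23032.9: Q = 280.037.
dQ/dI = 1.72/(2√I) = 0.00566662 at this income.
η = (dQ/dI)·(I/Q) = 0.00566662 × (23032.9/280.037) = 0.466.

0.466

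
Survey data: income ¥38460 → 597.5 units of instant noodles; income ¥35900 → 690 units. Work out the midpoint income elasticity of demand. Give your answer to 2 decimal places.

-2.09

ΔQ = 690 − 597.5 = 92.5; midpoint Q̄ = (597.5 + 690)/2 = 643.75.
ΔI = 35900 − 38460 = -2560; midpoint Ī = (38460 + 35900)/2 = 37180.
η = (ΔQ/Q̄) ÷ (ΔI/Ī) = (92.5/643.75) ÷ (-2560/37180) = -2.09.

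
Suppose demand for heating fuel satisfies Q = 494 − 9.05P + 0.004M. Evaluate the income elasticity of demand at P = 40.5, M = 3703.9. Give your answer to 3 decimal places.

At P = 40.5, M = 3703.9: Q = 142.291.
Holding P constant, ∂Q/∂M = 0.004.
η_M = (∂Q/∂M)·(M/Q) = 0.004 × (3703.9/142.291) = 0.104.

0.104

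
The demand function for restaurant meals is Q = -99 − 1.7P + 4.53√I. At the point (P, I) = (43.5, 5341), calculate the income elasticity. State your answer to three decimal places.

At P = 43.5, I = 5341: Q = 158.112.
Holding P constant, ∂Q/∂I = 4.53/(2√I) = 0.0309925.
η_I = (∂Q/∂I)·(I/Q) = 0.0309925 × (5341/158.112) = 1.047.

1.047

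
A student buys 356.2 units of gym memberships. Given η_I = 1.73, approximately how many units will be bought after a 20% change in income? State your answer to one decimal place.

%ΔQ ≈ η × %ΔI = 1.73 × 20% = 34.6%.
New Q ≈ 356.2 × (1 + 0.346) = 479.4.

479.4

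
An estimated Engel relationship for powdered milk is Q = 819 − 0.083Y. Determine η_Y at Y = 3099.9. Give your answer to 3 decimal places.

At Y = 3099.9: Q = 561.708.
dQ/dY = −0.083.
η = (dQ/dY)·(Y/Q) = -0.083 × (3099.9/561.708) = -0.458.

-0.458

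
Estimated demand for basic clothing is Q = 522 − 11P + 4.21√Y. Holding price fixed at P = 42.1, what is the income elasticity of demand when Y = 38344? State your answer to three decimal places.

0.467

At P = 42.1, Y = 38344: Q = 883.286.
Holding P constant, ∂Q/∂Y = 4.21/(2√Y) = 0.0107499.
η_Y = (∂Q/∂Y)·(Y/Q) = 0.0107499 × (38344/883.286) = 0.467.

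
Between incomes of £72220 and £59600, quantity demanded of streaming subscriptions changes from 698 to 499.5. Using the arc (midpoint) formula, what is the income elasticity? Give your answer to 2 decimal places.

1.73

ΔQ = 499.5 − 698 = -198.5; midpoint Q̄ = (698 + 499.5)/2 = 598.75.
ΔI = 59600 − 72220 = -12620; midpoint Ī = (72220 + 59600)/2 = 65910.
η = (ΔQ/Q̄) ÷ (ΔI/Ī) = (-198.5/598.75) ÷ (-12620/65910) = 1.73.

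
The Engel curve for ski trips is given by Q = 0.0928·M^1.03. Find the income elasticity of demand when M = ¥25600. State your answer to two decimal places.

For Q = A·M^β the income elasticity is constant and equal to β.
Here β = 1.03, so η = 1.03.

1.03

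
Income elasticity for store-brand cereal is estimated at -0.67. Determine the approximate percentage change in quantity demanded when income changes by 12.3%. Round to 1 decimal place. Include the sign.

-8.2%

%ΔQ ≈ η × %ΔI = -0.67 × 12.3% = -8.2%.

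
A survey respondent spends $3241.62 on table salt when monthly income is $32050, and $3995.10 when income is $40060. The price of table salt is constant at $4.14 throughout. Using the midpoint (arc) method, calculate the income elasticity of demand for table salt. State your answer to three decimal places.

With a constant price, Q₁ = 3241.62/4.14 = 783.000 and Q₂ = 3995.10/4.14 = 965.000 (equivalently, work directly with expenditure since P cancels).
Midpoint %ΔQ = (3995.10 − 3241.62)/3618.36 = 0.20824; midpoint %ΔI = (40060 − 32050)/36055 = 0.22216.
η = 0.20824 / 0.22216 = 0.937.

0.937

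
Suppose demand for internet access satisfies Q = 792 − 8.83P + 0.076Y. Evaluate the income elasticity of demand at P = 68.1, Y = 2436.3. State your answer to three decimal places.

0.493

At P = 68.1, Y = 2436.3: Q = 375.836.
Holding P constant, ∂Q/∂Y = 0.076.
η_Y = (∂Q/∂Y)·(Y/Q) = 0.076 × (2436.3/375.836) = 0.493.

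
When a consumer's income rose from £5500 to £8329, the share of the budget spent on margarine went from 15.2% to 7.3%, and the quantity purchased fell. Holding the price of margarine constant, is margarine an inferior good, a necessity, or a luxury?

Quantity demanded falls as income rises, so η < 0.

inferior good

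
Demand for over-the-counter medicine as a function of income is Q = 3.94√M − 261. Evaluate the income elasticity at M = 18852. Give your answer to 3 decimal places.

0.966

At M = 18852: Q = 279.972.
dQ/dM = 3.94/(2√M) = 0.0143479 at this income.
η = (dQ/dM)·(M/Q) = 0.0143479 × (18852/279.972) = 0.966.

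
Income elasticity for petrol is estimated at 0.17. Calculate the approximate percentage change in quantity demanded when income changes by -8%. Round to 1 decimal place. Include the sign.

-1.4%

%ΔQ ≈ η × %ΔI = 0.17 × (-8%) = -1.4%.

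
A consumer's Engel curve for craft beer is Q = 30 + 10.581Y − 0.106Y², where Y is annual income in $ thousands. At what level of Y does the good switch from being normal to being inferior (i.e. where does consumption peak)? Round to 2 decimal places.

dQ/dY = 10.581 − 0.212Y.
The good is inferior where dQ/dY < 0. Setting dQ/dY = 0 gives Y = 10.581 / 0.212 = 49.91.

49.91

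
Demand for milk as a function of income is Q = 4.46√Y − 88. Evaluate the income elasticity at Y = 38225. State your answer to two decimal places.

At Y = 38225: Q = 783.984.
dQ/dY = 4.46/(2√Y) = 0.0114059 at this income.
η = (dQ/dY)·(Y/Q) = 0.0114059 × (38225/783.984) = 0.56.

0.56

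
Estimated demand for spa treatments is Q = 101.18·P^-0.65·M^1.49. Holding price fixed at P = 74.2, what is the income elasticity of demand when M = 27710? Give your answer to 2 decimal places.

1.49

For a multiplicative demand Q = A·P^α·M^β, the income elasticity is β everywhere.
Here β = 1.49, so η = 1.49.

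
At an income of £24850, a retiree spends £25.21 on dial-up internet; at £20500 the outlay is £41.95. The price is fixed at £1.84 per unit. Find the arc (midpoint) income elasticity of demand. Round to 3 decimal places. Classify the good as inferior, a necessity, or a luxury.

With a constant price, Q₁ = 25.21/1.84 = 13.701 and Q₂ = 41.95/1.84 = 22.799 (equivalently, work directly with expenditure since P cancels).
Midpoint %ΔQ = (41.95 − 25.21)/33.58 = 0.49851; midpoint %ΔI = (20500 − 24850)/22675 = -0.19184.
η = 0.49851 / -0.19184 = -2.599.
η < 0 ⇒ inferior good.

-2.599 (inferior good)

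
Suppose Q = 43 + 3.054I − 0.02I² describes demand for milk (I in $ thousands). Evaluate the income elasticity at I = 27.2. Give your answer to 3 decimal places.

At I = 27.2: Q = 111.2720.
dQ/dI = 3.054 − 0.04I = 1.96600.
η = (dQ/dI)·(I/Q) = 1.96600 × (27.2/111.2720) = 0.481.

0.481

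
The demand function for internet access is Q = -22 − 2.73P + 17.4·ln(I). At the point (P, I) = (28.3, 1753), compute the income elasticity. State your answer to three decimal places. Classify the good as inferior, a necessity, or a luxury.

0.567 (necessity)

At P = 28.3, I = 1753: Q = 30.703.
Holding P constant, ∂Q/∂I = 17.4/I = 0.00992584.
η_I = (∂Q/∂I)·(I/Q) = 0.00992584 × (1753/30.703) = 0.567.
Since 0 < η < 1, this is a necessity.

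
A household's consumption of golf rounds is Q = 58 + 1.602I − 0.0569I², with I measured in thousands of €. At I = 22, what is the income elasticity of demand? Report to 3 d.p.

At I = 22: Q = 65.7044.
dQ/dI = 1.602 − 0.1138I = -0.90160.
η = (dQ/dI)·(I/Q) = -0.90160 × (22/65.7044) = -0.302.

-0.302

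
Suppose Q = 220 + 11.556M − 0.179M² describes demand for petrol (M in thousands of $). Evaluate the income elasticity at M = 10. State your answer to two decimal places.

0.25

At M = 10: Q = 317.6600.
dQ/dM = 11.556 − 0.358M = 7.97600.
η = (dQ/dM)·(M/Q) = 7.97600 × (10/317.6600) = 0.25.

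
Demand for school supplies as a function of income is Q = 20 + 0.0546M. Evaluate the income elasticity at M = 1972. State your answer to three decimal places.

At M = 1972: Q = 127.671.
dQ/dM = 0.0546.
η = (dQ/dM)·(M/Q) = 0.0546 × (1972/127.671) = 0.843.

0.843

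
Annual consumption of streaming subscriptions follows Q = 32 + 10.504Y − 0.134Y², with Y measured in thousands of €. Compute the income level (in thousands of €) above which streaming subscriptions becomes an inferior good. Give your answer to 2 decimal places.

dQ/dY = 10.504 − 0.268Y.
The good is inferior where dQ/dY < 0. Setting dQ/dY = 0 gives Y = 10.504 / 0.268 = 39.19.

39.19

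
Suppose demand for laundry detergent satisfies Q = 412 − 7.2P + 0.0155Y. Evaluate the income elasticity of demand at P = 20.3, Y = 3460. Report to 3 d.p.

0.168

At P = 20.3, Y = 3460: Q = 319.470.
Holding P constant, ∂Q/∂Y = 0.0155.
η_Y = (∂Q/∂Y)·(Y/Q) = 0.0155 × (3460/319.470) = 0.168.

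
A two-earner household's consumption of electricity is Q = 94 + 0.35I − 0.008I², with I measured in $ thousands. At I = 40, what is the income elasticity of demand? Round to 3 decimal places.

-0.122

At I = 40: Q = 95.2000.
dQ/dI = 0.35 − 0.016I = -0.29000.
η = (dQ/dI)·(I/Q) = -0.29000 × (40/95.2000) = -0.122.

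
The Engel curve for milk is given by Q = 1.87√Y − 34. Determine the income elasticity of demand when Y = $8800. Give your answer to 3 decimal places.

0.620

At Y = 8800: Q = 141.422.
dQ/dY = 1.87/(2√Y) = 0.00996713 at this income.
η = (dQ/dY)·(Y/Q) = 0.00996713 × (8800/141.422) = 0.620.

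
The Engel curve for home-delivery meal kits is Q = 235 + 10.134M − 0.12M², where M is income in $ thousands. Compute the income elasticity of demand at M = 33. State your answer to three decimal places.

0.167

At M = 33: Q = 438.7420.
dQ/dM = 10.134 − 0.24M = 2.21400.
η = (dQ/dM)·(M/Q) = 2.21400 × (33/438.7420) = 0.167.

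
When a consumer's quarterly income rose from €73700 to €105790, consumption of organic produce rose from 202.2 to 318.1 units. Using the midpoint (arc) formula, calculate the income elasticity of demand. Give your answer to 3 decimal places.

ΔQ = 318.1 − 202.2 = 115.9; midpoint Q̄ = (202.2 + 318.1)/2 = 260.15.
ΔI = 105790 − 73700 = 32090; midpoint Ī = (73700 + 105790)/2 = 89745.
η = (ΔQ/Q̄) ÷ (ΔI/Ī) = (115.9/260.15) ÷ (32090/89745) = 1.246.

1.246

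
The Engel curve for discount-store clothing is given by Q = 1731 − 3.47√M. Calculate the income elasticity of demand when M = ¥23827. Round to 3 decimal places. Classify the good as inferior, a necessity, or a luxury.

At M = 23827: Q = 1195.371.
dQ/dM = -3.47/(2√M) = -0.01124 at this income.
η = (dQ/dM)·(M/Q) = -0.01124 × (23827/1195.371) = -0.224.
Since η < 0, the good is an inferior good.

-0.224 (inferior good)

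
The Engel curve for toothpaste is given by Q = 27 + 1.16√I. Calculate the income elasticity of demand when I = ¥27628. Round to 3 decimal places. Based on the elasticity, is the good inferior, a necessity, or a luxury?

0.439 (necessity)

At I = 27628: Q = 219.811.
dQ/dI = 1.16/(2√I) = 0.00348942 at this income.
η = (dQ/dI)·(I/Q) = 0.00348942 × (27628/219.811) = 0.439.
Since 0 < η < 1, the good is a necessity.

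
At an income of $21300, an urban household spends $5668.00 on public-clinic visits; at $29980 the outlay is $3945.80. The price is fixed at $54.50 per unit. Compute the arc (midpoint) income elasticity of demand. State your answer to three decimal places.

-1.058

With a constant price, Q₁ = 5668.00/54.50 = 104.000 and Q₂ = 3945.80/54.50 = 72.400 (equivalently, work directly with expenditure since P cancels).
Midpoint %ΔQ = (3945.80 − 5668.00)/4806.90 = -0.35828; midpoint %ΔI = (29980 − 21300)/25640 = 0.33853.
η = -0.35828 / 0.33853 = -1.058.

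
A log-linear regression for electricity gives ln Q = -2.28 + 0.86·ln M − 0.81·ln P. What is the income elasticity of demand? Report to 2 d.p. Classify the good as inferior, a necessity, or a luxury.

In a log-linear demand, the coefficient on ln M is the income elasticity.
So η = 0.86.
0 < η < 1 ⇒ necessity.

0.86 (necessity)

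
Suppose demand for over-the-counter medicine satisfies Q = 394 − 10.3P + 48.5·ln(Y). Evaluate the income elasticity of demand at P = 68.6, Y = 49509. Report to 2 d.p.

0.23

At P = 68.6, Y = 49509: Q = 211.701.
Holding P constant, ∂Q/∂Y = 48.5/Y = 0.00097962.
η_Y = (∂Q/∂Y)·(Y/Q) = 0.00097962 × (49509/211.701) = 0.23.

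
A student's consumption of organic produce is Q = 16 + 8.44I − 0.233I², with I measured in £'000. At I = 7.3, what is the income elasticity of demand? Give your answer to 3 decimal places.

0.564

At I = 7.3: Q = 65.1954.
dQ/dI = 8.44 − 0.466I = 5.03820.
η = (dQ/dI)·(I/Q) = 5.03820 × (7.3/65.1954) = 0.564.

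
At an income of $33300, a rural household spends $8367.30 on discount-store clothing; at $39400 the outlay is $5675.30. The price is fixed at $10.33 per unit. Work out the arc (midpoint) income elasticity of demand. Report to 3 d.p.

-2.285

With a constant price, Q₁ = 8367.30/10.33 = 810.000 and Q₂ = 5675.30/10.33 = 549.400 (equivalently, work directly with expenditure since P cancels).
Midpoint %ΔQ = (5675.30 − 8367.30)/7021.30 = -0.38340; midpoint %ΔI = (39400 − 33300)/36350 = 0.16781.
η = -0.38340 / 0.16781 = -2.285.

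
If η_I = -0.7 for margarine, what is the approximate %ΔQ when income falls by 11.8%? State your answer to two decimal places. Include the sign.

%ΔQ ≈ η × %ΔI = -0.7 × (-11.8%) = 8.26%.

8.26%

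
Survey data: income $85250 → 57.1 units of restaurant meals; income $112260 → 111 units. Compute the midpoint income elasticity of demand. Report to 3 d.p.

2.345

ΔQ = 111 − 57.1 = 53.9; midpoint Q̄ = (57.1 + 111)/2 = 84.05.
ΔI = 112260 − 85250 = 27010; midpoint Ī = (85250 + 112260)/2 = 98755.
η = (ΔQ/Q̄) ÷ (ΔI/Ī) = (53.9/84.05) ÷ (27010/98755) = 2.345.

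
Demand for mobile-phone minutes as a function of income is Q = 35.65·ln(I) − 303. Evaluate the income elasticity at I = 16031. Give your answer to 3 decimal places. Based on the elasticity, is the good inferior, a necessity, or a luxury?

0.845 (necessity)

At I = 16031: Q = 42.173.
dQ/dI = 35.65/I = 0.00222382 at this income.
η = (dQ/dI)·(I/Q) = 0.00222382 × (16031/42.173) = 0.845.
Since 0 < η < 1, the good is a necessity.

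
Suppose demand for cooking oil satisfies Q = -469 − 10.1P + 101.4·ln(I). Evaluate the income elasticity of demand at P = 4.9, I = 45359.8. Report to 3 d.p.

0.178

At P = 4.9, I = 45359.8: Q = 568.759.
Holding P constant, ∂Q/∂I = 101.4/I = 0.00223546.
η_I = (∂Q/∂I)·(I/Q) = 0.00223546 × (45359.8/568.759) = 0.178.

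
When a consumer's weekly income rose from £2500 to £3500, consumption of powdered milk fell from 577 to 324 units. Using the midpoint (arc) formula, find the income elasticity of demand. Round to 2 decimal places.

ΔQ = 324 − 577 = -253; midpoint Q̄ = (577 + 324)/2 = 450.5.
ΔI = 3500 − 2500 = 1000; midpoint Ī = (2500 + 3500)/2 = 3000.
η = (ΔQ/Q̄) ÷ (ΔI/Ī) = (-253/450.5) ÷ (1000/3000) = -1.68.

-1.68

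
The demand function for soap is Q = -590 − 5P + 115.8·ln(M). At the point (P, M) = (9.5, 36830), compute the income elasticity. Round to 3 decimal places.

0.200

At P = 9.5, M = 36830: Q = 580.029.
Holding P constant, ∂Q/∂M = 115.8/M = 0.00314418.
η_M = (∂Q/∂M)·(M/Q) = 0.00314418 × (36830/580.029) = 0.200.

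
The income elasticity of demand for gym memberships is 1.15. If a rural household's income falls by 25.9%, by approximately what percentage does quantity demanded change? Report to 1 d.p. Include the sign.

-29.8%

%ΔQ ≈ η × %ΔI = 1.15 × (-25.9%) = -29.8%.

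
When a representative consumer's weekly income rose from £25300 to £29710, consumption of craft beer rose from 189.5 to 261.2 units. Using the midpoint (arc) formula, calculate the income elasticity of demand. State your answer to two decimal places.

1.98

ΔQ = 261.2 − 189.5 = 71.7; midpoint Q̄ = (189.5 + 261.2)/2 = 225.35.
ΔI = 29710 − 25300 = 4410; midpoint Ī = (25300 + 29710)/2 = 27505.
η = (ΔQ/Q̄) ÷ (ΔI/Ī) = (71.7/225.35) ÷ (4410/27505) = 1.98.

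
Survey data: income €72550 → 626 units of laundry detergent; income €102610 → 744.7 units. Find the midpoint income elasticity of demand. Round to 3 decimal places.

ΔQ = 744.7 − 626 = 118.7; midpoint Q̄ = (626 + 744.7)/2 = 685.35.
ΔI = 102610 − 72550 = 30060; midpoint Ī = (72550 + 102610)/2 = 87580.
η = (ΔQ/Q̄) ÷ (ΔI/Ī) = (118.7/685.35) ÷ (30060/87580) = 0.505.

0.505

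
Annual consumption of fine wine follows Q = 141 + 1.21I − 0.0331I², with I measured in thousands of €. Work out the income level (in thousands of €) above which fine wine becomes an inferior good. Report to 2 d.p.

dQ/dI = 1.21 − 0.0662I.
The good is inferior where dQ/dI < 0. Setting dQ/dI = 0 gives I = 1.21 / 0.0662 = 18.28.

18.28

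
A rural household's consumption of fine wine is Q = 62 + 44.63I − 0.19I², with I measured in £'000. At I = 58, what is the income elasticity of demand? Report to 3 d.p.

0.651

At I = 58: Q = 2011.3800.
dQ/dI = 44.63 − 0.38I = 22.59000.
η = (dQ/dI)·(I/Q) = 22.59000 × (58/2011.3800) = 0.651.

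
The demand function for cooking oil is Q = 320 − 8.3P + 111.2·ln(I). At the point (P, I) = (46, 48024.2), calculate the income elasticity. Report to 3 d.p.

At P = 46, I = 48024.2: Q = 1136.876.
Holding P constant, ∂Q/∂I = 111.2/I = 0.0023155.
η_I = (∂Q/∂I)·(I/Q) = 0.0023155 × (48024.2/1136.876) = 0.098.

0.098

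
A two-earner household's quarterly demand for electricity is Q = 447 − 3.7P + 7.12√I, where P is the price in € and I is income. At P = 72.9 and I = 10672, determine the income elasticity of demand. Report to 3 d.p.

0.403

At P = 72.9, I = 10672: Q = 912.804.
Holding P constant, ∂Q/∂I = 7.12/(2√I) = 0.0344609.
η_I = (∂Q/∂I)·(I/Q) = 0.0344609 × (10672/912.804) = 0.403.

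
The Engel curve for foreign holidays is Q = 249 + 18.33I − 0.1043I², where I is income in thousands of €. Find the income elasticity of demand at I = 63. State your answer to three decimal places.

0.330

At I = 63: Q = 989.8233.
dQ/dI = 18.33 − 0.2086I = 5.18820.
η = (dQ/dI)·(I/Q) = 5.18820 × (63/989.8233) = 0.330.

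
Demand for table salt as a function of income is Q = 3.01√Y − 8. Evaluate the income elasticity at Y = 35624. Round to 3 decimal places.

0.507

At Y = 35624: Q = 560.117.
dQ/dY = 3.01/(2√Y) = 0.0079738 at this income.
η = (dQ/dY)·(Y/Q) = 0.0079738 × (35624/560.117) = 0.507.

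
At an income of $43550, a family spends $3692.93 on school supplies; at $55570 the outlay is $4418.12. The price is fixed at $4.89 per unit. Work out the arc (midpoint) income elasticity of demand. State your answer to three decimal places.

0.737

With a constant price, Q₁ = 3692.93/4.89 = 755.200 and Q₂ = 4418.12/4.89 = 903.501 (equivalently, work directly with expenditure since P cancels).
Midpoint %ΔQ = (4418.12 − 3692.93)/4055.52 = 0.17882; midpoint %ΔI = (55570 − 43550)/49560 = 0.24253.
η = 0.17882 / 0.24253 = 0.737.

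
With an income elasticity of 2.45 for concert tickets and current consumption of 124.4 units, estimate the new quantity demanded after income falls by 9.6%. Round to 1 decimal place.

%ΔQ ≈ η × %ΔI = 2.45 × (-9.6%) = -23.52%.
New Q ≈ 124.4 × (1 − 0.2352) = 95.1.

95.1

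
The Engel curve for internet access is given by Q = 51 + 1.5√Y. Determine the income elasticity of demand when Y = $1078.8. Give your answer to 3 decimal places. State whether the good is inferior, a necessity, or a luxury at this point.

At Y = 1078.8: Q = 100.268.
dQ/dY = 1.5/(2√Y) = 0.0228345 at this income.
η = (dQ/dY)·(Y/Q) = 0.0228345 × (1078.8/100.268) = 0.246.
Since 0 < η < 1, the good is a necessity.

0.246 (necessity)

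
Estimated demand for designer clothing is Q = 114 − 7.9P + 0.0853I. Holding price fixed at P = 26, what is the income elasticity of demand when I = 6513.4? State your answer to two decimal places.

1.20

At P = 26, I = 6513.4: Q = 464.193.
Holding P constant, ∂Q/∂I = 0.0853.
η_I = (∂Q/∂I)·(I/Q) = 0.0853 × (6513.4/464.193) = 1.20.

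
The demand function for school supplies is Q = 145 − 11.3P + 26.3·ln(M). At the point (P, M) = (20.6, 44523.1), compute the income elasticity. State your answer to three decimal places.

At P = 20.6, M = 44523.1: Q = 193.729.
Holding P constant, ∂Q/∂M = 26.3/M = 0.000590705.
η_M = (∂Q/∂M)·(M/Q) = 0.000590705 × (44523.1/193.729) = 0.136.

0.136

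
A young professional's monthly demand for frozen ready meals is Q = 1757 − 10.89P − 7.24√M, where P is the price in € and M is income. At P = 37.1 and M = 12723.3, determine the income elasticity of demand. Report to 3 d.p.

-0.761

At P = 37.1, M = 12723.3: Q = 536.326.
Holding P constant, ∂Q/∂M = -7.24/(2√M) = -0.0320929.
η_M = (∂Q/∂M)·(M/Q) = -0.0320929 × (12723.3/536.326) = -0.761.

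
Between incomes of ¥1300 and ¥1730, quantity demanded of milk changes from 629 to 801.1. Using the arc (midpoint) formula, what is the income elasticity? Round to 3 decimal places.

0.848

ΔQ = 801.1 − 629 = 172.1; midpoint Q̄ = (629 + 801.1)/2 = 715.05.
ΔI = 1730 − 1300 = 430; midpoint Ī = (1300 + 1730)/2 = 1515.
η = (ΔQ/Q̄) ÷ (ΔI/Ī) = (172.1/715.05) ÷ (430/1515) = 0.848.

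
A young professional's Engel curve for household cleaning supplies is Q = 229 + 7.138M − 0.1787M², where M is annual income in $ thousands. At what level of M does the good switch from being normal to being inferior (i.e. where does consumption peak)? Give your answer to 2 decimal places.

dQ/dM = 7.138 − 0.3574M.
The good is inferior where dQ/dM < 0. Setting dQ/dM = 0 gives M = 7.138 / 0.3574 = 19.97.

19.97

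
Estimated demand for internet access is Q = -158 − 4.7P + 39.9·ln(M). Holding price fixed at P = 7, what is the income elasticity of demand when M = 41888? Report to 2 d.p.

At P = 7, M = 41888: Q = 233.746.
Holding P constant, ∂Q/∂M = 39.9/M = 0.00095254.
η_M = (∂Q/∂M)·(M/Q) = 0.00095254 × (41888/233.746) = 0.17.

0.17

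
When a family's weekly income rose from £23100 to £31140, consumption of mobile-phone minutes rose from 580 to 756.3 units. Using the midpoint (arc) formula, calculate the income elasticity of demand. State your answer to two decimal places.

0.89

ΔQ = 756.3 − 580 = 176.3; midpoint Q̄ = (580 + 756.3)/2 = 668.15.
ΔI = 31140 − 23100 = 8040; midpoint Ī = (23100 + 31140)/2 = 27120.
η = (ΔQ/Q̄) ÷ (ΔI/Ī) = (176.3/668.15) ÷ (8040/27120) = 0.89.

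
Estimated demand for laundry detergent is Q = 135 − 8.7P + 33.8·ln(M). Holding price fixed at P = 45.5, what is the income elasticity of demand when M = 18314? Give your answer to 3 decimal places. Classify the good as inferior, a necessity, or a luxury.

At P = 45.5, M = 18314: Q = 70.911.
Holding P constant, ∂Q/∂M = 33.8/M = 0.00184558.
η_M = (∂Q/∂M)·(M/Q) = 0.00184558 × (18314/70.911) = 0.477.
Since 0 < η < 1, this is a necessity.

0.477 (necessity)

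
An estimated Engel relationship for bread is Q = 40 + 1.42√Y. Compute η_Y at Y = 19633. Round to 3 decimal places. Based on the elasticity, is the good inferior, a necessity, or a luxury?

0.416 (necessity)

At Y = 19633: Q = 238.967.
dQ/dY = 1.42/(2√Y) = 0.00506716 at this income.
η = (dQ/dY)·(Y/Q) = 0.00506716 × (19633/238.967) = 0.416.
Since 0 < η < 1, the good is a necessity.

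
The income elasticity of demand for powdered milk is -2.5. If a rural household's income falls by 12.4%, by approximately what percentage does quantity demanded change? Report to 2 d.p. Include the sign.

%ΔQ ≈ η × %ΔI = -2.5 × (-12.4%) = 31.00%.

31.00%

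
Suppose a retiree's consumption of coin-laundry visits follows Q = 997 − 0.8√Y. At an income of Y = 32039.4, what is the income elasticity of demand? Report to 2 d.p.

-0.08

At Y = 32039.4: Q = 853.804.
dQ/dY = -0.8/(2√Y) = -0.00223469 at this income.
η = (dQ/dY)·(Y/Q) = -0.00223469 × (32039.4/853.804) = -0.08.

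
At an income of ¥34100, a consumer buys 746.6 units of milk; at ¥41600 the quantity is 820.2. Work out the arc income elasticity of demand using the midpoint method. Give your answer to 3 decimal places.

0.474

ΔQ = 820.2 − 746.6 = 73.6; midpoint Q̄ = (746.6 + 820.2)/2 = 783.4.
ΔI = 41600 − 34100 = 7500; midpoint Ī = (34100 + 41600)/2 = 37850.
η = (ΔQ/Q̄) ÷ (ΔI/Ī) = (73.6/783.4) ÷ (7500/37850) = 0.474.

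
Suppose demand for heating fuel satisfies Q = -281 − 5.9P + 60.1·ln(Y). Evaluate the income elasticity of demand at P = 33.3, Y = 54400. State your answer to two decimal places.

At P = 33.3, Y = 54400: Q = 177.868.
Holding P constant, ∂Q/∂Y = 60.1/Y = 0.00110478.
η_Y = (∂Q/∂Y)·(Y/Q) = 0.00110478 × (54400/177.868) = 0.34.

0.34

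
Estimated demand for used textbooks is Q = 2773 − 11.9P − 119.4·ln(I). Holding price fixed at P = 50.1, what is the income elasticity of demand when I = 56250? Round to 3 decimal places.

-0.137

At P = 50.1, I = 56250: Q = 870.865.
Holding P constant, ∂Q/∂I = -119.4/I = -0.00212267.
η_I = (∂Q/∂I)·(I/Q) = -0.00212267 × (56250/870.865) = -0.137.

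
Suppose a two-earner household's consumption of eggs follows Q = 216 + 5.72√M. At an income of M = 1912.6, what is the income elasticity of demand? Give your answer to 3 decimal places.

0.268

At M = 1912.6: Q = 466.154.
dQ/dM = 5.72/(2√M) = 0.0653964 at this income.
η = (dQ/dM)·(M/Q) = 0.0653964 × (1912.6/466.154) = 0.268.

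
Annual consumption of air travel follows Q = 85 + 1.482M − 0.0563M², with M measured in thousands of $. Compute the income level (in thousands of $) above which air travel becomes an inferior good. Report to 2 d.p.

dQ/dM = 1.482 − 0.1126M.
The good is inferior where dQ/dM < 0. Setting dQ/dM = 0 gives M = 1.482 / 0.1126 = 13.16.

13.16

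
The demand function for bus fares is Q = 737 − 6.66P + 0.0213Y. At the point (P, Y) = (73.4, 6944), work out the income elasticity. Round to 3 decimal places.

At P = 73.4, Y = 6944: Q = 396.063.
Holding P constant, ∂Q/∂Y = 0.0213.
η_Y = (∂Q/∂Y)·(Y/Q) = 0.0213 × (6944/396.063) = 0.373.

0.373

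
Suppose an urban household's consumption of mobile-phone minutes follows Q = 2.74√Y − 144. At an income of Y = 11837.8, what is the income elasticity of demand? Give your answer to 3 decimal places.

At Y = 11837.8: Q = 154.117.
dQ/dY = 2.74/(2√Y) = 0.0125917 at this income.
η = (dQ/dY)·(Y/Q) = 0.0125917 × (11837.8/154.117) = 0.967.

0.967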